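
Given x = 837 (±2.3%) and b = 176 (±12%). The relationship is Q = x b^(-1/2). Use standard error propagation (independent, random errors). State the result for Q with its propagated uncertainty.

Products/powers → add relative errors in quadrature, weighted by exponent:
  (1·δx/x)² = (1×0.0230)² = 0.000529;  (−½·δb/b)² = (-0.5×0.120)² = 0.00360
δQ/Q = √(0.00413) = 0.0643
Q = 63.1, so δQ = 0.0643 × 63.1 = 4.05.

63.1 ± 4.05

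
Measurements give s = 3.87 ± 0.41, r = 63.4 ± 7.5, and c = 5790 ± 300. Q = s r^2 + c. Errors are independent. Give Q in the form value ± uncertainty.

21300 ± 4040

Let p = s·r^2 = 15600. δp/p = √((1·δs/s)² + (2·δr/r)²) = √(0.0112 + 0.0560) = 0.259, so δp = 4030.
Q = p + c: δQ = √(δp² + δc²) = √(1.63e+07 + 90000) = 4040
Q = 21300.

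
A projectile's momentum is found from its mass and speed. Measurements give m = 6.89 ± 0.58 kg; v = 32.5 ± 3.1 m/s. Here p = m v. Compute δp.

28.5 kg·m/s

Relative error in a monomial: (δp/p)² = Σ (nᵢ · δxᵢ/xᵢ)².
  (1·δm/m)² = (1×0.0842)² = 0.00709;  (1·δv/v)² = (1×0.0954)² = 0.00910
δp/p = √(0.0162) = 0.127
p = 224 kg·m/s, so δp = 0.127 × 224 = 28.5 kg·m/s.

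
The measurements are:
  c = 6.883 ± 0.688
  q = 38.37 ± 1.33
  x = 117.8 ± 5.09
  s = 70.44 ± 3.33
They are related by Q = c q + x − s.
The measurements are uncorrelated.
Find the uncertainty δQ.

28.6

Let p = c·q = 264.1. δp/p = √((1·δc/c)² + (1·δq/q)²) = √(0.00999 + 0.00120) = 0.106, so δp = 27.9.
Q = p + x − s: δQ = √(δp² + δx² + δs²) = √(781 + 25.9 + 11.1) = 28.6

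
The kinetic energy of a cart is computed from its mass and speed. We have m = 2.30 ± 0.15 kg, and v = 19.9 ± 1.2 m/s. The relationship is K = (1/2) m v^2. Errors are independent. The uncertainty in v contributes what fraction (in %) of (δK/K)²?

77.4%

(δK/K)² = (1·δm/m)² + (2·δv/v)²
  m term: (1×0.0652)² = 0.00425
  v term: (2×0.0603)² = 0.0145
Total = 0.0188. Share from v = 0.0145/0.0188 = 0.774.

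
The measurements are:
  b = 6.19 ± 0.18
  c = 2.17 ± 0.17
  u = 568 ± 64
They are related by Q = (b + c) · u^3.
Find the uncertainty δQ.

5.2e+08

Let w = b + c = 8.36. δw = √(δb² + δc²) = √(0.0324 + 0.0289) = 0.248, so δw/w = 0.0296.
Q is then a monomial in w, u:
δQ/Q = √((δw/w)² + (3·δu/u)²) = √(0.000877 + 0.114) = 0.339
Q = 1.53e+09, so δQ = 0.339 × 1.53e+09 = 5.2e+08.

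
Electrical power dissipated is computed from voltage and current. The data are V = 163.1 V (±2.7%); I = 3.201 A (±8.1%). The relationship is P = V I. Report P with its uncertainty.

P is a product of powers, so relative uncertainties combine in quadrature:
  (1·δV/V)² = (1×0.0270)² = 0.000729;  (1·δI/I)² = (1×0.0810)² = 0.00656
δP/P = √(0.00729) = 0.0854
P = 522.1 W, so δP = 0.0854 × 522.1 = 44.6 W.

522.1 ± 44.6 W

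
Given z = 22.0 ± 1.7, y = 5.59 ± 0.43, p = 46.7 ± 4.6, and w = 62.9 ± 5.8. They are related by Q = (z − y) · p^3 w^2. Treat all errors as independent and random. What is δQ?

Let u = z − y = 16.4. δu = √(δz² + δy²) = √(2.89 + 0.185) = 1.75, so δu/u = 0.107.
Q is then a monomial in u, p, w:
δQ/Q = √((δu/u)² + (3·δp/p)² + (2·δw/w)²) = √(0.0114 + 0.0873 + 0.0340) = 0.364
Q = 6.61e+09, so δQ = 0.364 × 6.61e+09 = 2.41e+09.

2.41e+09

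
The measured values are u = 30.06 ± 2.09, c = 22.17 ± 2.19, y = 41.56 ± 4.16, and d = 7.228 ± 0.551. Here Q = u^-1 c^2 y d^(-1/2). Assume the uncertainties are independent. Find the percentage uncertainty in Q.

23.5%

Q is a product of powers, so relative uncertainties combine in quadrature:
  (-1·δu/u)² = (-1×0.0695)² = 0.00483;  (2·δc/c)² = (2×0.0988)² = 0.0390;  (1·δy/y)² = (1×0.100)² = 0.0100;  (−½·δd/d)² = (-0.5×0.0762)² = 0.00145
δQ/Q = √(0.0553) = 0.235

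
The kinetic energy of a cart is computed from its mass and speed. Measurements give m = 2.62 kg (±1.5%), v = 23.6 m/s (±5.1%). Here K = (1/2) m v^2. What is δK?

75.2 J

Relative error in a monomial: (δK/K)² = Σ (nᵢ · δxᵢ/xᵢ)².
  (1·δm/m)² = (1×0.0150)² = 0.000225;  (2·δv/v)² = (2×0.0510)² = 0.0104
δK/K = √(0.0106) = 0.103
K = 730 J, so δK = 0.103 × 730 = 75.2 J.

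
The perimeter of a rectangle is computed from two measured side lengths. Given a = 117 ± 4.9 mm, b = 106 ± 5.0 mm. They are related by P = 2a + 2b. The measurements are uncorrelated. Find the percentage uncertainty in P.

3.14%

Each term contributes (cᵢ δxᵢ)² to (δP)²:
  (2·δa)² = 96.0;  (2·δb)² = 100
δP = √(196) = 14.0 mm
P = 446 mm, so δP/P = 14.0/446 = 0.0314.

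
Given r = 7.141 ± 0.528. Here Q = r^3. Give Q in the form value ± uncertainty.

Q ∝ r^3, so δQ/Q = |3| · δr/r = 3 × 0.0739 = 0.222.
Q = 364.1, so δQ = 0.222 × 364.1 = 80.8.

364.1 ± 80.8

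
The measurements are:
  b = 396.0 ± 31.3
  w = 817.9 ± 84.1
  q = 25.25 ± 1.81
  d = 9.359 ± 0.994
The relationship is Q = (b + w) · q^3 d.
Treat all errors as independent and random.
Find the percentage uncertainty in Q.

Let u = b + w = 1214. δu = √(δb² + δw²) = √(980 + 7070) = 89.7, so δu/u = 0.0739.
Q is then a monomial in u, q, d:
δQ/Q = √((δu/u)² + (3·δq/q)² + (1·δd/d)²) = √(0.00546 + 0.0462 + 0.0113) = 0.251

25.1%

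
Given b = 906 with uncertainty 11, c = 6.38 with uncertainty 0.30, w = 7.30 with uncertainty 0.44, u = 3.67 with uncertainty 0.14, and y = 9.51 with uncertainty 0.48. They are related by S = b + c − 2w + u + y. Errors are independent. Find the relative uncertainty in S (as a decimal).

0.0121

Absolute uncertainties add in quadrature for a linear combination:
  (δb)² = 121;  (δc)² = 0.0900;  (2·δw)² = 0.774;  (δu)² = 0.0196;  (δy)² = 0.230
δS = √(122) = 11.1
S = 911, so δS/S = 11.1/911 = 0.0121.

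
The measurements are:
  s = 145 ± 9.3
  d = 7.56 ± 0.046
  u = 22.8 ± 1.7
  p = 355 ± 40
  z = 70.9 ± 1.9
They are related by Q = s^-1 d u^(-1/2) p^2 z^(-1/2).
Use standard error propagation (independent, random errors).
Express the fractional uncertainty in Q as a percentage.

Q is a product of powers, so relative uncertainties combine in quadrature:
  (-1·δs/s)² = (-1×0.0641)² = 0.00411;  (1·δd/d)² = (1×0.00608)² = 3.7e-05;  (−½·δu/u)² = (-0.5×0.0746)² = 0.00139;  (2·δp/p)² = (2×0.113)² = 0.0508;  (−½·δz/z)² = (-0.5×0.0268)² = 0.000180
δQ/Q = √(0.0565) = 0.238

23.8%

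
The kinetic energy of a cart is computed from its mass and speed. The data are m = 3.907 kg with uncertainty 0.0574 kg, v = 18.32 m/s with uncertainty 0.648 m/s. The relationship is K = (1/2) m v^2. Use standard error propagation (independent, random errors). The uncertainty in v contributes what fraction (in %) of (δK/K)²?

(δK/K)² = (1·δm/m)² + (2·δv/v)²
  m term: (1×0.0147)² = 0.000216
  v term: (2×0.0354)² = 0.00500
Total = 0.00522. Share from v = 0.00500/0.00522 = 0.959.

95.9%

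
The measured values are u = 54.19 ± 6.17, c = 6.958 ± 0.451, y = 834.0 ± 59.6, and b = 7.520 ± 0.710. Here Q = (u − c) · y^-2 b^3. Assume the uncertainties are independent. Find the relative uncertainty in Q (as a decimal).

Let w = u − c = 47.23. δw = √(δu² + δc²) = √(38.1 + 0.203) = 6.19, so δw/w = 0.131.
Q is then a monomial in w, y, b:
δQ/Q = √((δw/w)² + (-2·δy/y)² + (3·δb/b)²) = √(0.0172 + 0.0204 + 0.0802) = 0.343

0.343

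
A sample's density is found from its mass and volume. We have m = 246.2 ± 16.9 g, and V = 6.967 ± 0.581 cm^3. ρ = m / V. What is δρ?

3.82 g/cm^3

Relative error in a monomial: (δρ/ρ)² = Σ (nᵢ · δxᵢ/xᵢ)².
  (1·δm/m)² = (1×0.0686)² = 0.00471;  (-1·δV/V)² = (-1×0.0834)² = 0.00695
δρ/ρ = √(0.0117) = 0.108
ρ = 35.34 g/cm^3, so δρ = 0.108 × 35.34 = 3.82 g/cm^3.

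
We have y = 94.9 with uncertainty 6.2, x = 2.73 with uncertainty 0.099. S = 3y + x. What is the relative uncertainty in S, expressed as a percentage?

Absolute uncertainties add in quadrature for a linear combination:
  (3·δy)² = 346;  (δx)² = 0.00980
δS = √(346) = 18.6
S = 287, so δS/S = 18.6/287 = 0.0647.

6.47%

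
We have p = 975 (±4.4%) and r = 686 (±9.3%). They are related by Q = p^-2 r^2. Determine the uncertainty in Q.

0.102

Relative error in a monomial: (δQ/Q)² = Σ (nᵢ · δxᵢ/xᵢ)².
  (-2·δp/p)² = (-2×0.0440)² = 0.00774;  (2·δr/r)² = (2×0.0930)² = 0.0346
δQ/Q = √(0.0423) = 0.206
Q = 0.495, so δQ = 0.206 × 0.495 = 0.102.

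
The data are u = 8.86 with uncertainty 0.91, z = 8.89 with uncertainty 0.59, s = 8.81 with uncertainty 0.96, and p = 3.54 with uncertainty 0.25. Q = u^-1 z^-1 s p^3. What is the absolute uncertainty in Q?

Since Q is a product/quotient, work with relative uncertainties:
  (-1·δu/u)² = (-1×0.103)² = 0.0105;  (-1·δz/z)² = (-1×0.0664)² = 0.00440;  (1·δs/s)² = (1×0.109)² = 0.0119;  (3·δp/p)² = (3×0.0706)² = 0.0449
δQ/Q = √(0.0717) = 0.268
Q = 4.96, so δQ = 0.268 × 4.96 = 1.33.

1.33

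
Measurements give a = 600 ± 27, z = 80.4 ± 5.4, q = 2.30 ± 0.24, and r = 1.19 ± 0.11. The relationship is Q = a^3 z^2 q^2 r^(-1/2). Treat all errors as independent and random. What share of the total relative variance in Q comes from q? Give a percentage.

(δQ/Q)² = (3·δa/a)² + (2·δz/z)² + (2·δq/q)² + (−½·δr/r)²
  a term: (3×0.0450)² = 0.0182
  z term: (2×0.0672)² = 0.0180
  q term: (2×0.104)² = 0.0436
  r term: (-0.5×0.0924)² = 0.00214
Total = 0.0820. Share from q = 0.0436/0.0820 = 0.531.

53.1%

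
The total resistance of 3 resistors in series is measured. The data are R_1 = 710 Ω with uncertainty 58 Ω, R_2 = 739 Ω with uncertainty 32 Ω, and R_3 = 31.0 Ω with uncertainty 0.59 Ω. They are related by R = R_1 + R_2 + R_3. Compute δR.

66.2 Ω

Absolute uncertainties add in quadrature for a linear combination:
  (δR_1)² = 3360;  (δR_2)² = 1020;  (δR_3)² = 0.348
δR = √(4390) = 66.2 Ω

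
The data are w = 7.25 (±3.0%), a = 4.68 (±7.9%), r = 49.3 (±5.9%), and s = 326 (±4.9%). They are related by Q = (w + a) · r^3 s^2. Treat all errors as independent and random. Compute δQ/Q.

Let u = w + a = 11.9. δu = √(δw² + δa²) = √(0.0473 + 0.137) = 0.429, so δu/u = 0.0360.
Q is then a monomial in u, r, s:
δQ/Q = √((δu/u)² + (3·δr/r)² + (2·δs/s)²) = √(0.00129 + 0.0313 + 0.00960) = 0.205

0.205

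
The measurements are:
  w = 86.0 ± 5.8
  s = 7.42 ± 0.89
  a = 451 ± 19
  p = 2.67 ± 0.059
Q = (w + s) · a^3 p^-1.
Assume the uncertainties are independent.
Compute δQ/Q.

Let u = w + s = 93.4. δu = √(δw² + δs²) = √(33.6 + 0.792) = 5.87, so δu/u = 0.0628.
Q is then a monomial in u, a, p:
δQ/Q = √((δu/u)² + (3·δa/a)² + (-1·δp/p)²) = √(0.00395 + 0.0160 + 0.000488) = 0.143

0.143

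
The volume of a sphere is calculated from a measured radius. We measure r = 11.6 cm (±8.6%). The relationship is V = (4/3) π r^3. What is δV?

Products/powers → add relative errors in quadrature, weighted by exponent:
  (3·δr/r)² = (3×0.0860)² = 0.0666
δV/V = √(0.0666) = 0.258
V = 6540 cm^3, so δV = 0.258 × 6540 = 1690 cm^3.

1690 cm^3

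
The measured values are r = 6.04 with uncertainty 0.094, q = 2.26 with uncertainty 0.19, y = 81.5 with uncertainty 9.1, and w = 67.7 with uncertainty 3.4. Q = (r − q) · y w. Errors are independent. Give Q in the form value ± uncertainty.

Let u = r − q = 3.78. δu = √(δr² + δq²) = √(0.00884 + 0.0361) = 0.212, so δu/u = 0.0561.
Q is then a monomial in u, y, w:
δQ/Q = √((δu/u)² + (1·δy/y)² + (1·δw/w)²) = √(0.00314 + 0.0125 + 0.00252) = 0.135
Q = 20900, so δQ = 0.135 × 20900 = 2810.

20900 ± 2810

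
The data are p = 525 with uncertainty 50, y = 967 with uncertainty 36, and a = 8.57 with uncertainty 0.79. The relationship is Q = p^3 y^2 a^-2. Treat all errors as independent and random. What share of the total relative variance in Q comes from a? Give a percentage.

(δQ/Q)² = (3·δp/p)² + (2·δy/y)² + (-2·δa/a)²
  p term: (3×0.0952)² = 0.0816
  y term: (2×0.0372)² = 0.00554
  a term: (-2×0.0922)² = 0.0340
Total = 0.121. Share from a = 0.0340/0.121 = 0.281.

28.1%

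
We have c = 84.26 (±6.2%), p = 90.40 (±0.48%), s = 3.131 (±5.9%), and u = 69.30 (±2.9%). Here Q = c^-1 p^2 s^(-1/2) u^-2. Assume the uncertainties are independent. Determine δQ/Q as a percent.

9.04%

Products/powers → add relative errors in quadrature, weighted by exponent:
  (-1·δc/c)² = (-1×0.0620)² = 0.00384;  (2·δp/p)² = (2×0.00480)² = 9.22e-05;  (−½·δs/s)² = (-0.5×0.0590)² = 0.000870;  (-2·δu/u)² = (-2×0.0290)² = 0.00336
δQ/Q = √(0.00817) = 0.0904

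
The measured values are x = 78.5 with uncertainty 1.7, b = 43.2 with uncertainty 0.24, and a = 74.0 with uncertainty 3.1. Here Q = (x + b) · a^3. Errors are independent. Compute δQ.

Let u = x + b = 122. δu = √(δx² + δb²) = √(2.89 + 0.0576) = 1.72, so δu/u = 0.0141.
Q is then a monomial in u, a:
δQ/Q = √((δu/u)² + (3·δa/a)²) = √(0.000199 + 0.0158) = 0.126
Q = 4.93e+07, so δQ = 0.126 × 4.93e+07 = 6.24e+06.

6.24e+06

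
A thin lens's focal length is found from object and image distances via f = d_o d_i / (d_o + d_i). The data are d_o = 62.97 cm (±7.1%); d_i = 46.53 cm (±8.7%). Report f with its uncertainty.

26.76 ± 1.56 cm

∂f/∂d_o = (d_i/(d_o+d_i))² = 0.181;  ∂f/∂d_i = (d_o/(d_o+d_i))² = 0.331
δf = √((∂f/∂d_o · δd_o)² + (∂f/∂d_i · δd_i)²) = √(0.652 + 1.79) = 1.56 cm
f = 26.76 cm.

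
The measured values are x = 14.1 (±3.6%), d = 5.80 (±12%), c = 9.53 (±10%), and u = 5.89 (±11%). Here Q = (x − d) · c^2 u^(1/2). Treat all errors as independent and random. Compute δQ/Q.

0.232

Let w = x − d = 8.30. δw = √(δx² + δd²) = √(0.258 + 0.484) = 0.861, so δw/w = 0.104.
Q is then a monomial in w, c, u:
δQ/Q = √((δw/w)² + (2·δc/c)² + (½·δu/u)²) = √(0.0108 + 0.0400 + 0.00302) = 0.232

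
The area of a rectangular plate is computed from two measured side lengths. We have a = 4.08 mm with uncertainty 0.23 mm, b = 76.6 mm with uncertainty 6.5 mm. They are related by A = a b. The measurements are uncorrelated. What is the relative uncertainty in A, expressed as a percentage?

10.2%

Since A is a product/quotient, work with relative uncertainties:
  (1·δa/a)² = (1×0.0564)² = 0.00318;  (1·δb/b)² = (1×0.0849)² = 0.00720
δA/A = √(0.0104) = 0.102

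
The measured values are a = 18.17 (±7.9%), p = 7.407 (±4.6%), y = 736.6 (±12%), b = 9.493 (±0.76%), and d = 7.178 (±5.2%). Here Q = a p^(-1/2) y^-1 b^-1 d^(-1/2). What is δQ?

Since Q is a product/quotient, work with relative uncertainties:
  (1·δa/a)² = (1×0.0790)² = 0.00624;  (−½·δp/p)² = (-0.5×0.0460)² = 0.000529;  (-1·δy/y)² = (-1×0.120)² = 0.0144;  (-1·δb/b)² = (-1×0.00760)² = 5.78e-05;  (−½·δd/d)² = (-0.5×0.0520)² = 0.000676
δQ/Q = √(0.0219) = 0.148
Q = 0.0003564, so δQ = 0.148 × 0.0003564 = 5.27e-05.

5.27e-05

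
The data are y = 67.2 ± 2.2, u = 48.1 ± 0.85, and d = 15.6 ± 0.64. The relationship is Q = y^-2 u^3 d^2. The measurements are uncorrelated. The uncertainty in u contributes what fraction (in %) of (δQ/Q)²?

20.3%

(δQ/Q)² = (-2·δy/y)² + (3·δu/u)² + (2·δd/d)²
  y term: (-2×0.0327)² = 0.00429
  u term: (3×0.0177)² = 0.00281
  d term: (2×0.0410)² = 0.00673
Total = 0.0138. Share from u = 0.00281/0.0138 = 0.203.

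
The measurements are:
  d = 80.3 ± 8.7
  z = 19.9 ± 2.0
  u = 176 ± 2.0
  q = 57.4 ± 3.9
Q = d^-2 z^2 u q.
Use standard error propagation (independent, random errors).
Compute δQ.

Q is a product of powers, so relative uncertainties combine in quadrature:
  (-2·δd/d)² = (-2×0.108)² = 0.0470;  (2·δz/z)² = (2×0.101)² = 0.0404;  (1·δu/u)² = (1×0.0114)² = 0.000129;  (1·δq/q)² = (1×0.0679)² = 0.00462
δQ/Q = √(0.0921) = 0.303
Q = 620, so δQ = 0.303 × 620 = 188.

188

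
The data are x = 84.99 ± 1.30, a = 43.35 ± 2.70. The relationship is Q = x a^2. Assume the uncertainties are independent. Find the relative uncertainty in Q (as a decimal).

0.126

Each factor contributes (exponent × relative error)² to (δQ/Q)²:
  (1·δx/x)² = (1×0.0153)² = 0.000234;  (2·δa/a)² = (2×0.0623)² = 0.0155
δQ/Q = √(0.0158) = 0.126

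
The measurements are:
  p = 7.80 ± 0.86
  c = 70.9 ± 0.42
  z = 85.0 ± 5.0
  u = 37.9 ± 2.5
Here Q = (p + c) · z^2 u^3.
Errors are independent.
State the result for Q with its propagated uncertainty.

Let w = p + c = 78.7. δw = √(δp² + δc²) = √(0.740 + 0.176) = 0.957, so δw/w = 0.0122.
Q is then a monomial in w, z, u:
δQ/Q = √((δw/w)² + (2·δz/z)² + (3·δu/u)²) = √(0.000148 + 0.0138 + 0.0392) = 0.231
Q = 3.1e+10, so δQ = 0.231 × 3.1e+10 = 7.14e+09.

(3.10 ± 0.714) × 10^10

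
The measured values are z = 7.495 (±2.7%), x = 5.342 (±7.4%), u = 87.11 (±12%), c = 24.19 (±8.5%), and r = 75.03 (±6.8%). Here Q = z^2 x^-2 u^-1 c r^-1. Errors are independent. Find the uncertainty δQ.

Q is a product of powers, so relative uncertainties combine in quadrature:
  (2·δz/z)² = (2×0.0270)² = 0.00292;  (-2·δx/x)² = (-2×0.0740)² = 0.0219;  (-1·δu/u)² = (-1×0.120)² = 0.0144;  (1·δc/c)² = (1×0.0850)² = 0.00723;  (-1·δr/r)² = (-1×0.0680)² = 0.00462
δQ/Q = √(0.0511) = 0.226
Q = 0.007286, so δQ = 0.226 × 0.007286 = 0.00165.

0.00165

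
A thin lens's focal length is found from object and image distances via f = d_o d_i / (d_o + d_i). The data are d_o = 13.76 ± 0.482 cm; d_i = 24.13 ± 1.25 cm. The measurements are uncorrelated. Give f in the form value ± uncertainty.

∂f/∂d_o = (d_i/(d_o+d_i))² = 0.406;  ∂f/∂d_i = (d_o/(d_o+d_i))² = 0.132
δf = √((∂f/∂d_o · δd_o)² + (∂f/∂d_i · δd_i)²) = √(0.0382 + 0.0272) = 0.256 cm
f = 8.763 cm.

8.763 ± 0.256 cm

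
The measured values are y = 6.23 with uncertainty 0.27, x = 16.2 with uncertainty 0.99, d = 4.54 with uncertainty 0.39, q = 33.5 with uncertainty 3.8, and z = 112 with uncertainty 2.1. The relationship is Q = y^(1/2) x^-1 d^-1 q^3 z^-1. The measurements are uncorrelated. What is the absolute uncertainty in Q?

Relative error in a monomial: (δQ/Q)² = Σ (nᵢ · δxᵢ/xᵢ)².
  (½·δy/y)² = (0.5×0.0433)² = 0.000470;  (-1·δx/x)² = (-1×0.0611)² = 0.00373;  (-1·δd/d)² = (-1×0.0859)² = 0.00738;  (3·δq/q)² = (3×0.113)² = 0.116;  (-1·δz/z)² = (-1×0.0187)² = 0.000352
δQ/Q = √(0.128) = 0.357
Q = 11.4, so δQ = 0.357 × 11.4 = 4.07.

4.07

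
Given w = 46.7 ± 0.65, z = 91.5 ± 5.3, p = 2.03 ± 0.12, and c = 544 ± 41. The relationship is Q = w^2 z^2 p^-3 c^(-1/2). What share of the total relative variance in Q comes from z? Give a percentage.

(δQ/Q)² = (2·δw/w)² + (2·δz/z)² + (-3·δp/p)² + (−½·δc/c)²
  w term: (2×0.0139)² = 0.000775
  z term: (2×0.0579)² = 0.0134
  p term: (-3×0.0591)² = 0.0314
  c term: (-0.5×0.0754)² = 0.00142
Total = 0.0471. Share from z = 0.0134/0.0471 = 0.285.

28.5%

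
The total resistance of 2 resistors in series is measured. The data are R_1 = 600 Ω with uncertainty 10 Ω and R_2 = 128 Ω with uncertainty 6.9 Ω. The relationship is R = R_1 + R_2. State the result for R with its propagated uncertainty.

728 ± 12.1 Ω

Each term contributes (cᵢ δxᵢ)² to (δR)²:
  (δR_1)² = 100;  (δR_2)² = 47.6
δR = √(148) = 12.1 Ω
R = 728 Ω.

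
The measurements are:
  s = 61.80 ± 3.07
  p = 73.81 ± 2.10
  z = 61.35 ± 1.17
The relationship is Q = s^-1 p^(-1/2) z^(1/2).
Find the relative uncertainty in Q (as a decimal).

0.0525

Relative error in a monomial: (δQ/Q)² = Σ (nᵢ · δxᵢ/xᵢ)².
  (-1·δs/s)² = (-1×0.0497)² = 0.00247;  (−½·δp/p)² = (-0.5×0.0285)² = 0.000202;  (½·δz/z)² = (0.5×0.0191)² = 9.09e-05
δQ/Q = √(0.00276) = 0.0525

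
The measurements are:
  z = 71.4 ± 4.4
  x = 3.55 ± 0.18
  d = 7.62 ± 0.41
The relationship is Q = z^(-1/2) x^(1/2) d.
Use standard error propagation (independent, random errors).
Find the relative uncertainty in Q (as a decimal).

Products/powers → add relative errors in quadrature, weighted by exponent:
  (−½·δz/z)² = (-0.5×0.0616)² = 0.000949;  (½·δx/x)² = (0.5×0.0507)² = 0.000643;  (1·δd/d)² = (1×0.0538)² = 0.00290
δQ/Q = √(0.00449) = 0.0670

0.0670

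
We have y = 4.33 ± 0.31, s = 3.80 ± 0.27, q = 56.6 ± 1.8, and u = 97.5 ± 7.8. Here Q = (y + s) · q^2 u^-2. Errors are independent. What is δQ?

Let w = y + s = 8.13. δw = √(δy² + δs²) = √(0.0961 + 0.0729) = 0.411, so δw/w = 0.0506.
Q is then a monomial in w, q, u:
δQ/Q = √((δw/w)² + (2·δq/q)² + (-2·δu/u)²) = √(0.00256 + 0.00405 + 0.0256) = 0.179
Q = 2.74, so δQ = 0.179 × 2.74 = 0.492.

0.492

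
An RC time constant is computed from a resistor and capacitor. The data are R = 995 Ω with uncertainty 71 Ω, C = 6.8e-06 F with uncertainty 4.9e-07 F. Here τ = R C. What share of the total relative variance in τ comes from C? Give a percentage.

50.5%

(δτ/τ)² = (1·δR/R)² + (1·δC/C)²
  R term: (1×0.0714)² = 0.00509
  C term: (1×0.0721)² = 0.00519
Total = 0.0103. Share from C = 0.00519/0.0103 = 0.505.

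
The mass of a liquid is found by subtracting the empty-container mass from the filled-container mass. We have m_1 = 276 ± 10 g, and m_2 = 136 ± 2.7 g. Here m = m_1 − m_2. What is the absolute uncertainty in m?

10.4 g

m is a linear combination, so absolute uncertainties add in quadrature:
  (δm_1)² = 100;  (δm_2)² = 7.29
δm = √(107) = 10.4 g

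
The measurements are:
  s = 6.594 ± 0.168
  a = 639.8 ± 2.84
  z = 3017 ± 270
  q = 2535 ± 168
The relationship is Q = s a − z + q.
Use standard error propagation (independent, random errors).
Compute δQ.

Let p = s·a = 4219. δp/p = √((1·δs/s)² + (1·δa/a)²) = √(0.000649 + 1.97e-05) = 0.0259, so δp = 109.
Q = p − z + q: δQ = √(δp² + δz² + δq²) = √(11900 + 72900 + 28200) = 336

336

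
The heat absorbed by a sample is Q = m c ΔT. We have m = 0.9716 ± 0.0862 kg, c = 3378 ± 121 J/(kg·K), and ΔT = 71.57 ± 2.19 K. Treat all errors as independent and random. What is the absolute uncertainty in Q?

Relative error in a monomial: (δQ/Q)² = Σ (nᵢ · δxᵢ/xᵢ)².
  (1·δm/m)² = (1×0.0887)² = 0.00787;  (1·δc/c)² = (1×0.0358)² = 0.00128;  (1·δΔT/ΔT)² = (1×0.0306)² = 0.000936
δQ/Q = √(0.0101) = 0.100
Q = 234900 J, so δQ = 0.100 × 234900 = 23600 J.

23600 J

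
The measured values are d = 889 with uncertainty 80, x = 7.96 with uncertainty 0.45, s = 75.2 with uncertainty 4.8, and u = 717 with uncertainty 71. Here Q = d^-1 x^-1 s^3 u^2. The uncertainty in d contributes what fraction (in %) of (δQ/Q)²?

9.29%

(δQ/Q)² = (-1·δd/d)² + (-1·δx/x)² + (3·δs/s)² + (2·δu/u)²
  d term: (-1×0.0900)² = 0.00810
  x term: (-1×0.0565)² = 0.00320
  s term: (3×0.0638)² = 0.0367
  u term: (2×0.0990)² = 0.0392
Total = 0.0872. Share from d = 0.00810/0.0872 = 0.0929.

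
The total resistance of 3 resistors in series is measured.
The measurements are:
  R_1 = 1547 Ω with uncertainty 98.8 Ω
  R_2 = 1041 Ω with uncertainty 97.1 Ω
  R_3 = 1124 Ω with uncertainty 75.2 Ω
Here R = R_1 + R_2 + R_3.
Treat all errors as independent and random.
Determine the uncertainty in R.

158 Ω

R is a linear combination, so absolute uncertainties add in quadrature:
  (δR_1)² = 9760;  (δR_2)² = 9430;  (δR_3)² = 5660
δR = √(24800) = 158 Ω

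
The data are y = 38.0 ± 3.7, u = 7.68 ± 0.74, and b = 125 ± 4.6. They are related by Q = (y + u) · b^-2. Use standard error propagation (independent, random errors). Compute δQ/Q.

0.111

Let w = y + u = 45.7. δw = √(δy² + δu²) = √(13.7 + 0.548) = 3.77, so δw/w = 0.0826.
Q is then a monomial in w, b:
δQ/Q = √((δw/w)² + (-2·δb/b)²) = √(0.00682 + 0.00542) = 0.111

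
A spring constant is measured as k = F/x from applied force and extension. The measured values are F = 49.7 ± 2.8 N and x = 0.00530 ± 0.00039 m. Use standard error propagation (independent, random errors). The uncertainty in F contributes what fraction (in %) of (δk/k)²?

37.0%

(δk/k)² = (1·δF/F)² + (-1·δx/x)²
  F term: (1×0.0563)² = 0.00317
  x term: (-1×0.0736)² = 0.00541
Total = 0.00859. Share from F = 0.00317/0.00859 = 0.370.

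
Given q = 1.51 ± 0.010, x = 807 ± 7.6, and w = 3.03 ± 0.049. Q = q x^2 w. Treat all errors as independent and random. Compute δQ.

Each factor contributes (exponent × relative error)² to (δQ/Q)²:
  (1·δq/q)² = (1×0.00662)² = 4.39e-05;  (2·δx/x)² = (2×0.00942)² = 0.000355;  (1·δw/w)² = (1×0.0162)² = 0.000262
δQ/Q = √(0.000660) = 0.0257
Q = 2.98e+06, so δQ = 0.0257 × 2.98e+06 = 76600.

76600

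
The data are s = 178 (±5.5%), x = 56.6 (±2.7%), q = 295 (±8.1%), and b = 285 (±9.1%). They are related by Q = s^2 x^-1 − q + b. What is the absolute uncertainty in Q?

72.6

Let p = s^2·x^-1 = 560. δp/p = √((2·δs/s)² + (-1·δx/x)²) = √(0.0121 + 0.000729) = 0.113, so δp = 63.4.
Q = p − q + b: δQ = √(δp² + δq² + δb²) = √(4020 + 571 + 673) = 72.6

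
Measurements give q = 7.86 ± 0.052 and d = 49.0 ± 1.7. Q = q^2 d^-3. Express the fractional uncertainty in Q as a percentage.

10.5%

Q is a product of powers, so relative uncertainties combine in quadrature:
  (2·δq/q)² = (2×0.00662)² = 0.000175;  (-3·δd/d)² = (-3×0.0347)² = 0.0108
δQ/Q = √(0.0110) = 0.105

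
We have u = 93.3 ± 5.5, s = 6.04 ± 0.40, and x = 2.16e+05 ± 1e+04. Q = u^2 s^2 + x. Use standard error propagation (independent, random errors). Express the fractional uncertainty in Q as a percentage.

Let p = u^2·s^2 = 3.18e+05. δp/p = √((2·δu/u)² + (2·δs/s)²) = √(0.0139 + 0.0175) = 0.177, so δp = 56300.
Q = p + x: δQ = √(δp² + δx²) = √(3.17e+09 + 1e+08) = 57200
Q = 5.34e+05, so δQ/Q = 57200/5.34e+05 = 0.107.

10.7%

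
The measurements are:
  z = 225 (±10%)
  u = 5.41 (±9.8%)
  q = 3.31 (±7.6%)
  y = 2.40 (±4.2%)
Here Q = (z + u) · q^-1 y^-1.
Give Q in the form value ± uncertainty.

29.0 ± 3.79

Let w = z + u = 230. δw = √(δz² + δu²) = √(506 + 0.281) = 22.5, so δw/w = 0.0977.
Q is then a monomial in w, q, y:
δQ/Q = √((δw/w)² + (-1·δq/q)² + (-1·δy/y)²) = √(0.00954 + 0.00578 + 0.00176) = 0.131
Q = 29.0, so δQ = 0.131 × 29.0 = 3.79.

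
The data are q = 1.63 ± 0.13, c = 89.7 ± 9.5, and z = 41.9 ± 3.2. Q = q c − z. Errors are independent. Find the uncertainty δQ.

19.6

Let p = q·c = 146. δp/p = √((1·δq/q)² + (1·δc/c)²) = √(0.00636 + 0.0112) = 0.133, so δp = 19.4.
Q = p − z: δQ = √(δp² + δz²) = √(376 + 10.2) = 19.6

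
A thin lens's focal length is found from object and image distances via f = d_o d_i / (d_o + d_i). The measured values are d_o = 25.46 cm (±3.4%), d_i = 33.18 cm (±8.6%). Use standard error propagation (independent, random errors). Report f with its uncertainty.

14.41 ± 0.605 cm

∂f/∂d_o = (d_i/(d_o+d_i))² = 0.320;  ∂f/∂d_i = (d_o/(d_o+d_i))² = 0.189
δf = √((∂f/∂d_o · δd_o)² + (∂f/∂d_i · δd_i)²) = √(0.0768 + 0.289) = 0.605 cm
f = 14.41 cm.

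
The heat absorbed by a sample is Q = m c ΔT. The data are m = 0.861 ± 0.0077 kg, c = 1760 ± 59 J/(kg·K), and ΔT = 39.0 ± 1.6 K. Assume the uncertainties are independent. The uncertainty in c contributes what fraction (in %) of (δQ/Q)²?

38.9%

(δQ/Q)² = (1·δm/m)² + (1·δc/c)² + (1·δΔT/ΔT)²
  m term: (1×0.00894)² = 8e-05
  c term: (1×0.0335)² = 0.00112
  ΔT term: (1×0.0410)² = 0.00168
Total = 0.00289. Share from c = 0.00112/0.00289 = 0.389.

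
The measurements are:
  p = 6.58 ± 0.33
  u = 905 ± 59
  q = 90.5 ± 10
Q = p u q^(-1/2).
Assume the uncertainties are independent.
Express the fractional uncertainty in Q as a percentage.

9.91%

Since Q is a product/quotient, work with relative uncertainties:
  (1·δp/p)² = (1×0.0502)² = 0.00252;  (1·δu/u)² = (1×0.0652)² = 0.00425;  (−½·δq/q)² = (-0.5×0.110)² = 0.00305
δQ/Q = √(0.00982) = 0.0991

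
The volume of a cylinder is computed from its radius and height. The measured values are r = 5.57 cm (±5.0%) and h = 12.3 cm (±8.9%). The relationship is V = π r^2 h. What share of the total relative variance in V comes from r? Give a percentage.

55.8%

(δV/V)² = (2·δr/r)² + (1·δh/h)²
  r term: (2×0.0500)² = 0.0100
  h term: (1×0.0890)² = 0.00792
Total = 0.0179. Share from r = 0.0100/0.0179 = 0.558.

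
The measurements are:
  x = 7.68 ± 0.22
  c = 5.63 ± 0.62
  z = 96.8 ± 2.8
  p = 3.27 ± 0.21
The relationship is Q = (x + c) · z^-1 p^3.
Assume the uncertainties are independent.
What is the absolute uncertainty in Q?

0.966

Let u = x + c = 13.3. δu = √(δx² + δc²) = √(0.0484 + 0.384) = 0.658, so δu/u = 0.0494.
Q is then a monomial in u, z, p:
δQ/Q = √((δu/u)² + (-1·δz/z)² + (3·δp/p)²) = √(0.00244 + 0.000837 + 0.0371) = 0.201
Q = 4.81, so δQ = 0.201 × 4.81 = 0.966.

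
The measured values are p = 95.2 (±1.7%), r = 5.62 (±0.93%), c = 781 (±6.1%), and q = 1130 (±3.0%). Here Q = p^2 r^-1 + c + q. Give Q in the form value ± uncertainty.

Let w = p^2·r^-1 = 1610. δw/w = √((2·δp/p)² + (-1·δr/r)²) = √(0.00116 + 8.65e-05) = 0.0352, so δw = 56.8.
Q = w + c + q: δQ = √(δw² + δc² + δq²) = √(3230 + 2270 + 1150) = 81.5
Q = 3520.

3520 ± 81.5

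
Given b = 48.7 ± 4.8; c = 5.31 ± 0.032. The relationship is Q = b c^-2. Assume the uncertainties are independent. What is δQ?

0.172

Q is a product of powers, so relative uncertainties combine in quadrature:
  (1·δb/b)² = (1×0.0986)² = 0.00971;  (-2·δc/c)² = (-2×0.00603)² = 0.000145
δQ/Q = √(0.00986) = 0.0993
Q = 1.73, so δQ = 0.0993 × 1.73 = 0.172.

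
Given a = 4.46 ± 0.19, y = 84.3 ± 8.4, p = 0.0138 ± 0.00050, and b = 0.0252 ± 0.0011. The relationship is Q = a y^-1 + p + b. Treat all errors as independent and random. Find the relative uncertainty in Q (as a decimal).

0.0638

Let w = a·y^-1 = 0.0529. δw/w = √((1·δa/a)² + (-1·δy/y)²) = √(0.00181 + 0.00993) = 0.108, so δw = 0.00573.
Q = w + p + b: δQ = √(δw² + δp² + δb²) = √(3.29e-05 + 2.5e-07 + 1.21e-06) = 0.00586
Q = 0.0919, so δQ/Q = 0.00586/0.0919 = 0.0638.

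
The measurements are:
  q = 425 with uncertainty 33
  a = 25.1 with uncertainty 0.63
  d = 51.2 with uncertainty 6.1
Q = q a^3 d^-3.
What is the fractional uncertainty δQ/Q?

Each factor contributes (exponent × relative error)² to (δQ/Q)²:
  (1·δq/q)² = (1×0.0776)² = 0.00603;  (3·δa/a)² = (3×0.0251)² = 0.00567;  (-3·δd/d)² = (-3×0.119)² = 0.128
δQ/Q = √(0.139) = 0.373

0.373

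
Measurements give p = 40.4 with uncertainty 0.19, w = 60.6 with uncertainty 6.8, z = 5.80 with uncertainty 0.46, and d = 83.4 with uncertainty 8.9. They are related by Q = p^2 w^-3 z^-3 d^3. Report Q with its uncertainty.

Relative error in a monomial: (δQ/Q)² = Σ (nᵢ · δxᵢ/xᵢ)².
  (2·δp/p)² = (2×0.00470)² = 8.85e-05;  (-3·δw/w)² = (-3×0.112)² = 0.113;  (-3·δz/z)² = (-3×0.0793)² = 0.0566;  (3·δd/d)² = (3×0.107)² = 0.102
δQ/Q = √(0.273) = 0.522
Q = 21.8, so δQ = 0.522 × 21.8 = 11.4.

21.8 ± 11.4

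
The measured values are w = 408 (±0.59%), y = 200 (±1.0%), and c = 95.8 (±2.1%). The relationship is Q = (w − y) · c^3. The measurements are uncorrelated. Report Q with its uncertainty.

(1.83 ± 0.118) × 10^8

Let u = w − y = 208. δu = √(δw² + δy²) = √(5.79 + 4.00) = 3.13, so δu/u = 0.0150.
Q is then a monomial in u, c:
δQ/Q = √((δu/u)² + (3·δc/c)²) = √(0.000226 + 0.00397) = 0.0648
Q = 1.83e+08, so δQ = 0.0648 × 1.83e+08 = 1.18e+07.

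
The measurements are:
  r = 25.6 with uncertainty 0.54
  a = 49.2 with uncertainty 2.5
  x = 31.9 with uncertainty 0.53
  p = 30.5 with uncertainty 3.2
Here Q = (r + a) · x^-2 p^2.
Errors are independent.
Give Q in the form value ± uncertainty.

68.4 ± 14.7

Let u = r + a = 74.8. δu = √(δr² + δa²) = √(0.292 + 6.25) = 2.56, so δu/u = 0.0342.
Q is then a monomial in u, x, p:
δQ/Q = √((δu/u)² + (-2·δx/x)² + (2·δp/p)²) = √(0.00117 + 0.00110 + 0.0440) = 0.215
Q = 68.4, so δQ = 0.215 × 68.4 = 14.7.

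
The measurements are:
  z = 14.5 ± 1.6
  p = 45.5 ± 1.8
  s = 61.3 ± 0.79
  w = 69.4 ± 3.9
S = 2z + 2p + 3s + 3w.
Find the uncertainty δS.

12.9

Sums and differences: (δS)² = Σ (cᵢ δxᵢ)².
  (2·δz)² = 10.2;  (2·δp)² = 13.0;  (3·δs)² = 5.62;  (3·δw)² = 137
δS = √(166) = 12.9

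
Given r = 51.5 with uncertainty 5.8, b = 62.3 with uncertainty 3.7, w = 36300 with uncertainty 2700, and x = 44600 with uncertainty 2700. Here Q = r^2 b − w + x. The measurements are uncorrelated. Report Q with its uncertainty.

Let p = r^2·b = 1.65e+05. δp/p = √((2·δr/r)² + (1·δb/b)²) = √(0.0507 + 0.00353) = 0.233, so δp = 38500.
Q = p − w + x: δQ = √(δp² + δw² + δx²) = √(1.48e+09 + 7.29e+06 + 7.29e+06) = 38700
Q = 1.74e+05.

(1.74 ± 0.387) × 10^5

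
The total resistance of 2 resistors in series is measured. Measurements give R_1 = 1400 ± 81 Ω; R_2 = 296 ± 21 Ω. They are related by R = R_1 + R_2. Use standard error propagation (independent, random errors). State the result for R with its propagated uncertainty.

R is a linear combination, so absolute uncertainties add in quadrature:
  (δR_1)² = 6560;  (δR_2)² = 441
δR = √(7000) = 83.7 Ω
R = 1700 Ω.

1700 ± 83.7 Ω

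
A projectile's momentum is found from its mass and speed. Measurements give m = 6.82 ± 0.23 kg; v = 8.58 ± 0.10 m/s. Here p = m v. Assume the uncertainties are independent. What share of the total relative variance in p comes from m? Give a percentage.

(δp/p)² = (1·δm/m)² + (1·δv/v)²
  m term: (1×0.0337)² = 0.00114
  v term: (1×0.0117)² = 0.000136
Total = 0.00127. Share from m = 0.00114/0.00127 = 0.893.

89.3%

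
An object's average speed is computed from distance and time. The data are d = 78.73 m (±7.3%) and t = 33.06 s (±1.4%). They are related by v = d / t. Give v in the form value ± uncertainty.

Each factor contributes (exponent × relative error)² to (δv/v)²:
  (1·δd/d)² = (1×0.0730)² = 0.00533;  (-1·δt/t)² = (-1×0.0140)² = 0.000196
δv/v = √(0.00552) = 0.0743
v = 2.381 m/s, so δv = 0.0743 × 2.381 = 0.177 m/s.

2.381 ± 0.177 m/s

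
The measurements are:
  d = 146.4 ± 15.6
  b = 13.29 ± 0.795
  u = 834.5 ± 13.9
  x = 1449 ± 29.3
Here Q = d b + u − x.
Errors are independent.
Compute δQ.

240

Let p = d·b = 1946. δp/p = √((1·δd/d)² + (1·δb/b)²) = √(0.0114 + 0.00358) = 0.122, so δp = 238.
Q = p + u − x: δQ = √(δp² + δu² + δx²) = √(56500 + 193 + 858) = 240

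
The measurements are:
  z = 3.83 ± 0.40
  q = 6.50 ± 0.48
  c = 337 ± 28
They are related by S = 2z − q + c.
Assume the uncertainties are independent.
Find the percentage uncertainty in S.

Sums and differences: (δS)² = Σ (cᵢ δxᵢ)².
  (2·δz)² = 0.640;  (δq)² = 0.230;  (δc)² = 784
δS = √(785) = 28.0
S = 338, so δS/S = 28.0/338 = 0.0828.

8.28%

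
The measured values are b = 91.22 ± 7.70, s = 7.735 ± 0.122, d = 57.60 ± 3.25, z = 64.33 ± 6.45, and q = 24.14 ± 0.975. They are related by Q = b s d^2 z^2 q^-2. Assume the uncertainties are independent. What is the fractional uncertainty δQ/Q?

0.259

Relative error in a monomial: (δQ/Q)² = Σ (nᵢ · δxᵢ/xᵢ)².
  (1·δb/b)² = (1×0.0844)² = 0.00713;  (1·δs/s)² = (1×0.0158)² = 0.000249;  (2·δd/d)² = (2×0.0564)² = 0.0127;  (2·δz/z)² = (2×0.100)² = 0.0402;  (-2·δq/q)² = (-2×0.0404)² = 0.00653
δQ/Q = √(0.0668) = 0.259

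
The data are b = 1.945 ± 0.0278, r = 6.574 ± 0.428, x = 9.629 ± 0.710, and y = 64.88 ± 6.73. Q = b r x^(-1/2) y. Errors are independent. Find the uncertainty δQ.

Since Q is a product/quotient, work with relative uncertainties:
  (1·δb/b)² = (1×0.0143)² = 0.000204;  (1·δr/r)² = (1×0.0651)² = 0.00424;  (−½·δx/x)² = (-0.5×0.0737)² = 0.00136;  (1·δy/y)² = (1×0.104)² = 0.0108
δQ/Q = √(0.0166) = 0.129
Q = 267.3, so δQ = 0.129 × 267.3 = 34.4.

34.4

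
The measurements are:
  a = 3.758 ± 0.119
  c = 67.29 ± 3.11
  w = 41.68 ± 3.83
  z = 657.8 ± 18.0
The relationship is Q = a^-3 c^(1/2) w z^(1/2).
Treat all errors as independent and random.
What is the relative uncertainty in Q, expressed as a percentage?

13.5%

Since Q is a product/quotient, work with relative uncertainties:
  (-3·δa/a)² = (-3×0.0317)² = 0.00902;  (½·δc/c)² = (0.5×0.0462)² = 0.000534;  (1·δw/w)² = (1×0.0919)² = 0.00844;  (½·δz/z)² = (0.5×0.0274)² = 0.000187
δQ/Q = √(0.0182) = 0.135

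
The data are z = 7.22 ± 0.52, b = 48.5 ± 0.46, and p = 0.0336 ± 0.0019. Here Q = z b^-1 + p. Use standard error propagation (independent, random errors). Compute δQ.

Let w = z·b^-1 = 0.149. δw/w = √((1·δz/z)² + (-1·δb/b)²) = √(0.00519 + 9e-05) = 0.0726, so δw = 0.0108.
Q = w + p: δQ = √(δw² + δp²) = √(0.000117 + 3.61e-06) = 0.0110

0.0110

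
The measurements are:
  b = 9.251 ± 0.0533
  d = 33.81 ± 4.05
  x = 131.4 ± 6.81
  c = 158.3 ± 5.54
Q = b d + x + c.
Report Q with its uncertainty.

Let p = b·d = 312.8. δp/p = √((1·δb/b)² + (1·δd/d)²) = √(3.32e-05 + 0.0143) = 0.120, so δp = 37.5.
Q = p + x + c: δQ = √(δp² + δx² + δc²) = √(1410 + 46.4 + 30.7) = 38.5
Q = 602.5.

602.5 ± 38.5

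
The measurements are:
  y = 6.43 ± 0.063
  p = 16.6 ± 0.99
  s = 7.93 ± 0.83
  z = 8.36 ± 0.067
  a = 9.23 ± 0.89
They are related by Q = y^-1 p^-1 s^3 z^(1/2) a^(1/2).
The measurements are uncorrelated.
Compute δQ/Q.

0.323

Since Q is a product/quotient, work with relative uncertainties:
  (-1·δy/y)² = (-1×0.00980)² = 9.6e-05;  (-1·δp/p)² = (-1×0.0596)² = 0.00356;  (3·δs/s)² = (3×0.105)² = 0.0986;  (½·δz/z)² = (0.5×0.00801)² = 1.61e-05;  (½·δa/a)² = (0.5×0.0964)² = 0.00232
δQ/Q = √(0.105) = 0.323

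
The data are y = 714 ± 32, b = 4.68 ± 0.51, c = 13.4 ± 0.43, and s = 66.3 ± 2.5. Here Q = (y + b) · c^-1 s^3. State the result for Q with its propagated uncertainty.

(1.56 ± 0.197) × 10^7

Let u = y + b = 719. δu = √(δy² + δb²) = √(1020 + 0.260) = 32.0, so δu/u = 0.0445.
Q is then a monomial in u, c, s:
δQ/Q = √((δu/u)² + (-1·δc/c)² + (3·δs/s)²) = √(0.00198 + 0.00103 + 0.0128) = 0.126
Q = 1.56e+07, so δQ = 0.126 × 1.56e+07 = 1.97e+06.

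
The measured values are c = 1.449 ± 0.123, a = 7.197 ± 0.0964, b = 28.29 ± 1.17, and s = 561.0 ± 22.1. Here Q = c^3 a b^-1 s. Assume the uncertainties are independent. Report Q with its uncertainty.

Q is a product of powers, so relative uncertainties combine in quadrature:
  (3·δc/c)² = (3×0.0849)² = 0.0649;  (1·δa/a)² = (1×0.0134)² = 0.000179;  (-1·δb/b)² = (-1×0.0414)² = 0.00171;  (1·δs/s)² = (1×0.0394)² = 0.00155
δQ/Q = √(0.0683) = 0.261
Q = 434.2, so δQ = 0.261 × 434.2 = 113.

434.2 ± 113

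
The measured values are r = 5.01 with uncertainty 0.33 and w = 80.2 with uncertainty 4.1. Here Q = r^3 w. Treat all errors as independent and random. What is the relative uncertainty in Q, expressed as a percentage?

Each factor contributes (exponent × relative error)² to (δQ/Q)²:
  (3·δr/r)² = (3×0.0659)² = 0.0390;  (1·δw/w)² = (1×0.0511)² = 0.00261
δQ/Q = √(0.0417) = 0.204

20.4%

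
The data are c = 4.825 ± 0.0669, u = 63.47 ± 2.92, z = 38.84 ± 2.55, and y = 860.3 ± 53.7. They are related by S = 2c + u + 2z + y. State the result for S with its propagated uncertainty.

Each term contributes (cᵢ δxᵢ)² to (δS)²:
  (2·δc)² = 0.0179;  (δu)² = 8.53;  (2·δz)² = 26.0;  (δy)² = 2880
δS = √(2920) = 54.0
S = 1011.

1011 ± 54.0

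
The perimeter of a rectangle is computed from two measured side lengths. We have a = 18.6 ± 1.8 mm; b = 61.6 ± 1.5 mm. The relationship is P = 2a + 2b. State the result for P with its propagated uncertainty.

Each term contributes (cᵢ δxᵢ)² to (δP)²:
  (2·δa)² = 13.0;  (2·δb)² = 9.00
δP = √(22.0) = 4.69 mm
P = 160 mm.

160 ± 4.69 mm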